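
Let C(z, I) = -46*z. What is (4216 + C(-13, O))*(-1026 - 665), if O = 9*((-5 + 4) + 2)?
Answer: -8140474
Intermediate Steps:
O = 9 (O = 9*(-1 + 2) = 9*1 = 9)
(4216 + C(-13, O))*(-1026 - 665) = (4216 - 46*(-13))*(-1026 - 665) = (4216 + 598)*(-1691) = 4814*(-1691) = -8140474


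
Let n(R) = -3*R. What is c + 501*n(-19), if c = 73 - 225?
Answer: 28405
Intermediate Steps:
c = -152
c + 501*n(-19) = -152 + 501*(-3*(-19)) = -152 + 501*57 = -152 + 28557 = 28405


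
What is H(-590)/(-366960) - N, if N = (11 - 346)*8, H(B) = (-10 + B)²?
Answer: 4096220/1529 ≈ 2679.0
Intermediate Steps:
N = -2680 (N = -335*8 = -2680)
H(-590)/(-366960) - N = (-10 - 590)²/(-366960) - 1*(-2680) = (-600)²*(-1/366960) + 2680 = 360000*(-1/366960) + 2680 = -1500/1529 + 2680 = 4096220/1529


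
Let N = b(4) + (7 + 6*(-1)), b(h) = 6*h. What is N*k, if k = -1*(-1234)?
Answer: 30850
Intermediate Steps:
k = 1234
N = 25 (N = 6*4 + (7 + 6*(-1)) = 24 + (7 - 6) = 24 + 1 = 25)
N*k = 25*1234 = 30850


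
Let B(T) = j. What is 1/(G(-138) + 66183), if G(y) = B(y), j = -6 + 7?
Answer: 1/66184 ≈ 1.5109e-5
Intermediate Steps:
j = 1
B(T) = 1
G(y) = 1
1/(G(-138) + 66183) = 1/(1 + 66183) = 1/66184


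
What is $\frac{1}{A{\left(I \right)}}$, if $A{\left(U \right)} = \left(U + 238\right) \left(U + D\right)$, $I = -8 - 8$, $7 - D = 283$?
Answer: $- \frac{1}{64824} \approx -1.5426 \cdot 10^{-5}$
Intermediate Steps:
$D = -276$ ($D = 7 - 283 = -276$)
$I = -16$ ($I = -8 - 8 = -16$)
$A{\left(U \right)} = \left(-276 + U\right) \left(238 + U\right)$ ($A{\left(U \right)} = \left(U + 238\right) \left(U - 276\right) = \left(238 + U\right) \left(-276 + U\right) = \left(-276 + U\right) \left(238 + U\right)$)
$\frac{1}{A{\left(I \right)}} = \frac{1}{-65688 + \left(-16\right)^{2} - -608} = \frac{1}{-65688 + 256 + 608} = \frac{1}{-64824} = - \frac{1}{64824}$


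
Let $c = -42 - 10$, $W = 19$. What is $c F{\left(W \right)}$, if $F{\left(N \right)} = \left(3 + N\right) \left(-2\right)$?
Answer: $2288$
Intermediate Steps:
$F{\left(N \right)} = -6 - 2 N$
$c = -52$ ($c = -42 - 10 = -52$)
$c F{\left(W \right)} = - 52 \left(-6 - 38\right) = \left(-52\right) \left(-44\right) = 2288$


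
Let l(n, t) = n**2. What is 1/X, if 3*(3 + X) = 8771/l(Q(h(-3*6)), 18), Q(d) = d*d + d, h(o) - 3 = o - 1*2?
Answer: -221952/657085 ≈ -0.33778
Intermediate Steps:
h(o) = 1 + o (h(o) = 3 + (o - 1*2) = 3 + (o - 2) = 3 + (-2 + o) = 1 + o)
Q(d) = d + d**2 (Q(d) = d**2 + d = d + d**2)
X = -657085/221952 (X = -3 + (8771/(((1 - 3*6)*(1 + (1 - 3*6)))**2))/3 = -3 + (8771/(((1 - 18)*(1 + (1 - 18)))**2))/3 = -3 + (8771/((-17*(1 - 17))**2))/3 = -3 + (8771/((-17*(-16))**2))/3 = -3 + (8771/(272**2))/3 = -3 + (8771/73984)/3 = -3 + (8771*(1/73984))/3 = -3 + (1/3)*(8771/73984) = -3 + 8771/221952 = -657085/221952 ≈ -2.9605)
1/X = 1/(-657085/221952) = -221952/657085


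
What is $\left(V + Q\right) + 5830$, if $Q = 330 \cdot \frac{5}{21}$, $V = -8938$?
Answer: $- \frac{21206}{7} \approx -3029.4$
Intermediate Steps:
$Q = \frac{550}{7}$ ($Q = 330 \cdot 5 \cdot \frac{1}{21} = 330 \cdot \frac{5}{21} = \frac{550}{7} \approx 78.571$)
$\left(V + Q\right) + 5830 = \left(-8938 + \frac{550}{7}\right) + 5830 = - \frac{62016}{7} + 5830 = - \frac{21206}{7}$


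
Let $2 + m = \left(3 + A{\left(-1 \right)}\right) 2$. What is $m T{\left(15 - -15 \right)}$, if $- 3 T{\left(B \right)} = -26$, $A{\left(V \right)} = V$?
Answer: $\frac{52}{3} \approx 17.333$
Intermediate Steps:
$T{\left(B \right)} = \frac{26}{3}$ ($T{\left(B \right)} = \left(- \frac{1}{3}\right) \left(-26\right) = \frac{26}{3}$)
$m = 2$ ($m = -2 + \left(3 - 1\right) 2 = -2 + 2 \cdot 2 = -2 + 4 = 2$)
$m T{\left(15 - -15 \right)} = 2 \cdot \frac{26}{3} = \frac{52}{3}$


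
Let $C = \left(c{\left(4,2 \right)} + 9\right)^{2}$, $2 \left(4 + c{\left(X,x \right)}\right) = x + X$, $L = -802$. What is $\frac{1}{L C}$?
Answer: $- \frac{1}{51328} \approx -1.9483 \cdot 10^{-5}$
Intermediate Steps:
$c{\left(X,x \right)} = -4 + \frac{X}{2} + \frac{x}{2}$ ($c{\left(X,x \right)} = -4 + \frac{x + X}{2} = -4 + \frac{X + x}{2} = -4 + \left(\frac{X}{2} + \frac{x}{2}\right) = -4 + \frac{X}{2} + \frac{x}{2}$)
$C = 64$ ($C = \left(\left(-4 + \frac{1}{2} \cdot 4 + \frac{1}{2} \cdot 2\right) + 9\right)^{2} = \left(\left(-4 + 2 + 1\right) + 9\right)^{2} = \left(-1 + 9\right)^{2} = 8^{2} = 64$)
$\frac{1}{L C} = \frac{1}{\left(-802\right) 64} = \left(- \frac{1}{802}\right) \frac{1}{64} = - \frac{1}{51328}$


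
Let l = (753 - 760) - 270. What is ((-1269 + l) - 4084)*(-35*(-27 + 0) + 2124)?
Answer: -17278470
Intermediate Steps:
l = -277 (l = -7 - 270 = -277)
((-1269 + l) - 4084)*(-35*(-27 + 0) + 2124) = ((-1269 - 277) - 4084)*(-35*(-27 + 0) + 2124) = (-1546 - 4084)*(-35*(-27) + 2124) = -5630*(945 + 2124) = -5630*3069 = -17278470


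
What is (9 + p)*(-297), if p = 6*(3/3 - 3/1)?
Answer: 891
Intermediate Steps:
p = -12 (p = 6*(3*(1/3) - 3*1) = 6*(1 - 3) = 6*(-2) = -12)
(9 + p)*(-297) = (9 - 12)*(-297) = -3*(-297) = 891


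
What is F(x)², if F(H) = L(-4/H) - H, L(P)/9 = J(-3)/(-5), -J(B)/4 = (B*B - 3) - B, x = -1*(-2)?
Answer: 98596/25 ≈ 3943.8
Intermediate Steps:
x = 2
J(B) = 12 - 4*B² + 4*B (J(B) = -4*((B*B - 3) - B) = -4*((B² - 3) - B) = -4*((-3 + B²) - B) = -4*(-3 + B² - B) = 12 - 4*B² + 4*B)
L(P) = 324/5 (L(P) = 9*((12 - 4*(-3)² + 4*(-3))/(-5)) = 9*((12 - 4*9 - 12)*(-⅕)) = 9*((12 - 36 - 12)*(-⅕)) = 9*(-36*(-⅕)) = 9*(36/5) = 324/5)
F(H) = 324/5 - H
F(x)² = (324/5 - 1*2)² = (324/5 - 2)² = (314/5)² = 98596/25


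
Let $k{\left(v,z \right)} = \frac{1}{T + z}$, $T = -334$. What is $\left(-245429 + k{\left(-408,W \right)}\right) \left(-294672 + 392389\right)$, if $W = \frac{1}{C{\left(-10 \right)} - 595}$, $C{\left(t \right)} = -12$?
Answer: $- \frac{4862205479853446}{202739} \approx -2.3983 \cdot 10^{10}$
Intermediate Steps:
$W = - \frac{1}{607}$ ($W = \frac{1}{-12 - 595} = \frac{1}{-607} = - \frac{1}{607} \approx -0.0016474$)
$k{\left(v,z \right)} = \frac{1}{-334 + z}$
$\left(-245429 + k{\left(-408,W \right)}\right) \left(-294672 + 392389\right) = \left(-245429 + \frac{1}{-334 - \frac{1}{607}}\right) \left(-294672 + 392389\right) = \left(-245429 + \frac{1}{- \frac{202739}{607}}\right) 97717 = \left(-245429 - \frac{607}{202739}\right) 97717 = \left(- \frac{49758030638}{202739}\right) 97717 = - \frac{4862205479853446}{202739}$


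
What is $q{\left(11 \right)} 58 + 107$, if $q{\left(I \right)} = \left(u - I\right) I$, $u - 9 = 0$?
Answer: $-1169$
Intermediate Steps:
$u = 9$ ($u = 9 + 0 = 9$)
$q{\left(I \right)} = I \left(9 - I\right)$ ($q{\left(I \right)} = \left(9 - I\right) I = I \left(9 - I\right)$)
$q{\left(11 \right)} 58 + 107 = 11 \left(9 - 11\right) 58 + 107 = 11 \left(-2\right) 58 + 107 = \left(-22\right) 58 + 107 = -1276 + 107 = -1169$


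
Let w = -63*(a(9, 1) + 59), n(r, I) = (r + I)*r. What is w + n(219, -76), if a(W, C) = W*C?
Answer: 27033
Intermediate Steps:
a(W, C) = C*W
n(r, I) = r*(I + r) (n(r, I) = (I + r)*r = r*(I + r))
w = -4284 (w = -63*(1*9 + 59) = -63*(9 + 59) = -63*68 = -4284)
w + n(219, -76) = -4284 + 219*(-76 + 219) = -4284 + 219*143 = -4284 + 31317 = 27033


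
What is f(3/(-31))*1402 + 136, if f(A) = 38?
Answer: 53412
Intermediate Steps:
f(3/(-31))*1402 + 136 = 38*1402 + 136 = 53276 + 136 = 53412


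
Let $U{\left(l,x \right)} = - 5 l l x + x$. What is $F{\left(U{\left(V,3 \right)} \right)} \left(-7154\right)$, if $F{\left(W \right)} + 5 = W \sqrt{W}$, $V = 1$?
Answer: $35770 + 171696 i \sqrt{3} \approx 35770.0 + 2.9739 \cdot 10^{5} i$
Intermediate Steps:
$U{\left(l,x \right)} = x - 5 x l^{2}$ ($U{\left(l,x \right)} = - 5 l^{2} x + x = - 5 x l^{2} + x = x - 5 x l^{2}$)
$F{\left(W \right)} = -5 + W^{\frac{3}{2}}$ ($F{\left(W \right)} = -5 + W \sqrt{W} = -5 + W^{\frac{3}{2}}$)
$F{\left(U{\left(V,3 \right)} \right)} \left(-7154\right) = \left(-5 + \left(3 \left(1 - 5 \cdot 1^{2}\right)\right)^{\frac{3}{2}}\right) \left(-7154\right) = \left(-5 + \left(3 \left(1 - 5\right)\right)^{\frac{3}{2}}\right) \left(-7154\right) = \left(-5 + \left(3 \left(-4\right)\right)^{\frac{3}{2}}\right) \left(-7154\right) = \left(-5 + \left(-12\right)^{\frac{3}{2}}\right) \left(-7154\right) = \left(-5 - 24 i \sqrt{3}\right) \left(-7154\right) = 35770 + 171696 i \sqrt{3}$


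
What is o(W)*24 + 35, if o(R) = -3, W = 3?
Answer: -37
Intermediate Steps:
o(W)*24 + 35 = -3*24 + 35 = -72 + 35 = -37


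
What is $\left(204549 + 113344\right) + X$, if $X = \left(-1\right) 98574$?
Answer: $219319$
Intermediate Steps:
$X = -98574$
$\left(204549 + 113344\right) + X = \left(204549 + 113344\right) - 98574 = 317893 - 98574 = 219319$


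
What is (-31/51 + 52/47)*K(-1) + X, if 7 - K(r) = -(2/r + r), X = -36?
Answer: -81512/2397 ≈ -34.006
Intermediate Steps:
K(r) = 7 + r + 2/r (K(r) = 7 - (-1)*(2/r + r) = 7 - (-1)*(r + 2/r) = 7 - (-r - 2/r) = 7 + (r + 2/r) = 7 + r + 2/r)
(-31/51 + 52/47)*K(-1) + X = (-31/51 + 52/47)*(7 - 1 + 2/(-1)) - 36 = (-31*1/51 + 52*(1/47))*(7 - 1 + 2*(-1)) - 36 = (-31/51 + 52/47)*(7 - 1 - 2) - 36 = (1195/2397)*4 - 36 = 4780/2397 - 36 = -81512/2397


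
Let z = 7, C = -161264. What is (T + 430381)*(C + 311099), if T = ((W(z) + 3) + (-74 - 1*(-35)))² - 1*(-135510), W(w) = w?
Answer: 84916289220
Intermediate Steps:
T = 136351 (T = ((7 + 3) + (-74 - 1*(-35)))² - 1*(-135510) = (10 + (-74 + 35))² + 135510 = (10 - 39)² + 135510 = (-29)² + 135510 = 841 + 135510 = 136351)
(T + 430381)*(C + 311099) = (136351 + 430381)*(-161264 + 311099) = 566732*149835 = 84916289220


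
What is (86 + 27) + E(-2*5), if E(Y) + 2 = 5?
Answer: 116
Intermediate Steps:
E(Y) = 3 (E(Y) = -2 + 5 = 3)
(86 + 27) + E(-2*5) = (86 + 27) + 3 = 113 + 3 = 116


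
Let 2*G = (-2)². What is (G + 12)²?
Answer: 196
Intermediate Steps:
G = 2 (G = (½)*(-2)² = (½)*4 = 2)
(G + 12)² = (2 + 12)² = 14² = 196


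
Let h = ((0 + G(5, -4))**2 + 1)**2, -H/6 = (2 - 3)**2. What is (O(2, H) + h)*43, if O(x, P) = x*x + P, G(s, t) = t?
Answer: 12341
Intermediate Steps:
H = -6 (H = -6*(2 - 3)**2 = -6*(-1)**2 = -6*1 = -6)
O(x, P) = P + x**2 (O(x, P) = x**2 + P = P + x**2)
h = 289 (h = ((0 - 4)**2 + 1)**2 = ((-4)**2 + 1)**2 = (16 + 1)**2 = 17**2 = 289)
(O(2, H) + h)*43 = ((-6 + 2**2) + 289)*43 = ((-6 + 4) + 289)*43 = (-2 + 289)*43 = 287*43 = 12341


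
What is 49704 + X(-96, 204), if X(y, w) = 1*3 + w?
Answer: 49911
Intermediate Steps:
X(y, w) = 3 + w
49704 + X(-96, 204) = 49704 + (3 + 204) = 49704 + 207 = 49911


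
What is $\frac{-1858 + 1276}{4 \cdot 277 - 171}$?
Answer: $- \frac{582}{937} \approx -0.62113$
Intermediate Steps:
$\frac{-1858 + 1276}{4 \cdot 277 - 171} = - \frac{582}{1108 - 171} = - \frac{582}{937}$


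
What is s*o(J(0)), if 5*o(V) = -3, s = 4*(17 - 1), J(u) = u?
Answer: -192/5 ≈ -38.400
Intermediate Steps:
s = 64 (s = 4*16 = 64)
o(V) = -⅗ (o(V) = (⅕)*(-3) = -⅗)
s*o(J(0)) = 64*(-⅗) = -192/5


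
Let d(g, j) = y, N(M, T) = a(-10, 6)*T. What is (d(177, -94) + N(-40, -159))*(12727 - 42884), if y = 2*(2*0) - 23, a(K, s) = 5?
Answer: 24668426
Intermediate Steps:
N(M, T) = 5*T
y = -23 (y = 2*0 - 23 = 0 - 23 = -23)
d(g, j) = -23
(d(177, -94) + N(-40, -159))*(12727 - 42884) = (-23 + 5*(-159))*(12727 - 42884) = (-23 - 795)*(-30157) = -818*(-30157) = 24668426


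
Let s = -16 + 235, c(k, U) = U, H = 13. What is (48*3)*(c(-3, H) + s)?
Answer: 33408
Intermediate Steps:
s = 219
(48*3)*(c(-3, H) + s) = (48*3)*(13 + 219) = 144*232 = 33408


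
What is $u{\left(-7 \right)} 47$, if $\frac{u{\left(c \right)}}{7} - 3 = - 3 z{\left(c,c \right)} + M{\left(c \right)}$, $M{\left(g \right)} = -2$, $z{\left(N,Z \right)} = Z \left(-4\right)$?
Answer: $-27307$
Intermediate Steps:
$z{\left(N,Z \right)} = - 4 Z$
$u{\left(c \right)} = 7 + 84 c$ ($u{\left(c \right)} = 21 + 7 \left(- 3 \left(- 4 c\right) - 2\right) = 21 + 7 \left(12 c - 2\right) = 21 + 7 \left(-2 + 12 c\right) = 21 + \left(-14 + 84 c\right) = 7 + 84 c$)
$u{\left(-7 \right)} 47 = \left(7 + 84 \left(-7\right)\right) 47 = \left(7 - 588\right) 47 = \left(-581\right) 47 = -27307$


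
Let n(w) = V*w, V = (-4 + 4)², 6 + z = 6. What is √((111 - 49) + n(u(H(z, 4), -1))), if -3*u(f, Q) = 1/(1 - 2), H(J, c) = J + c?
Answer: √62 ≈ 7.8740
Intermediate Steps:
z = 0 (z = -6 + 6 = 0)
u(f, Q) = ⅓ (u(f, Q) = -1/(3*(1 - 2)) = -⅓/(-1) = -⅓*(-1) = ⅓)
V = 0 (V = 0² = 0)
n(w) = 0 (n(w) = 0*w = 0)
√((111 - 49) + n(u(H(z, 4), -1))) = √((111 - 49) + 0) = √(62 + 0) = √62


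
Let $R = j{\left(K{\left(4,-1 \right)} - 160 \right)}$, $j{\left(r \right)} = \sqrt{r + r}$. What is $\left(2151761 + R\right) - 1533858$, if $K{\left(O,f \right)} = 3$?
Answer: $617903 + i \sqrt{314} \approx 6.179 \cdot 10^{5} + 17.72 i$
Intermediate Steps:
$j{\left(r \right)} = \sqrt{2} \sqrt{r}$ ($j{\left(r \right)} = \sqrt{2 r} = \sqrt{2} \sqrt{r}$)
$R = i \sqrt{314}$ ($R = \sqrt{2} \sqrt{3 - 160} = \sqrt{2} \sqrt{-157} = \sqrt{2} i \sqrt{157} = i \sqrt{314} \approx 17.72 i$)
$\left(2151761 + R\right) - 1533858 = \left(2151761 + i \sqrt{314}\right) - 1533858 = 617903 + i \sqrt{314}$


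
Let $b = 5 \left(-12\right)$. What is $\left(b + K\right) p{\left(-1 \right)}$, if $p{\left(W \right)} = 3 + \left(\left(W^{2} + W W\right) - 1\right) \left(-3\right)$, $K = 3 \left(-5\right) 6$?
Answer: $0$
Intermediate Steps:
$K = -90$ ($K = \left(-15\right) 6 = -90$)
$b = -60$
$p{\left(W \right)} = 6 - 6 W^{2}$ ($p{\left(W \right)} = 3 + \left(\left(W^{2} + W^{2}\right) - 1\right) \left(-3\right) = 3 + \left(2 W^{2} - 1\right) \left(-3\right) = 3 + \left(-1 + 2 W^{2}\right) \left(-3\right) = 3 - \left(-3 + 6 W^{2}\right) = 6 - 6 W^{2}$)
$\left(b + K\right) p{\left(-1 \right)} = \left(-60 - 90\right) \left(6 - 6 \left(-1\right)^{2}\right) = - 150 \left(6 - 6\right) = \left(-150\right) 0 = 0$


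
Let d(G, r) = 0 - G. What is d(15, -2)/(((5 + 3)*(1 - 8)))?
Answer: 15/56 ≈ 0.26786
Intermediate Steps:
d(G, r) = -G
d(15, -2)/(((5 + 3)*(1 - 8))) = (-1*15)/(((5 + 3)*(1 - 8))) = -15/(8*(-7)) = -15/(-56) = -15*(-1/56) = 15/56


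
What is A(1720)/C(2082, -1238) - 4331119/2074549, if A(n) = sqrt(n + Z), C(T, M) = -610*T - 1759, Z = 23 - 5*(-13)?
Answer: -4331119/2074549 - 4*sqrt(113)/1271779 ≈ -2.0878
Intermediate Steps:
Z = 88 (Z = 23 + 65 = 88)
C(T, M) = -1759 - 610*T
A(n) = sqrt(88 + n) (A(n) = sqrt(n + 88) = sqrt(88 + n))
A(1720)/C(2082, -1238) - 4331119/2074549 = sqrt(88 + 1720)/(-1759 - 610*2082) - 4331119/2074549 = sqrt(1808)/(-1759 - 1270020) - 4331119*1/2074549 = (4*sqrt(113))/(-1271779) - 4331119/2074549 = (4*sqrt(113))*(-1/1271779) - 4331119/2074549 = -4*sqrt(113)/1271779 - 4331119/2074549 = -4331119/2074549 - 4*sqrt(113)/1271779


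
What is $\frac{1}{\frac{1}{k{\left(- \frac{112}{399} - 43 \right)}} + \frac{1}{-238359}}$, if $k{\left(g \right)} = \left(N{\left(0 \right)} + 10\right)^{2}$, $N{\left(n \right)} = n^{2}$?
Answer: $\frac{23835900}{238259} \approx 100.04$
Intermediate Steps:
$k{\left(g \right)} = 100$ ($k{\left(g \right)} = \left(0^{2} + 10\right)^{2} = \left(0 + 10\right)^{2} = 10^{2} = 100$)
$\frac{1}{\frac{1}{k{\left(- \frac{112}{399} - 43 \right)}} + \frac{1}{-238359}} = \frac{1}{\frac{1}{100} + \frac{1}{-238359}} = \frac{1}{\frac{1}{100} - \frac{1}{238359}} = \frac{1}{\frac{238259}{23835900}} = \frac{23835900}{238259}$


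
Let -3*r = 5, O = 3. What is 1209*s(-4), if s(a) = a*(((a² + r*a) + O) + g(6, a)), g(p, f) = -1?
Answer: -119288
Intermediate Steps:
r = -5/3 (r = -⅓*5 = -5/3 ≈ -1.6667)
s(a) = a*(2 + a² - 5*a/3) (s(a) = a*(((a² - 5*a/3) + 3) - 1) = a*((3 + a² - 5*a/3) - 1) = a*(2 + a² - 5*a/3))
1209*s(-4) = 1209*((⅓)*(-4)*(6 - 5*(-4) + 3*(-4)²)) = 1209*((⅓)*(-4)*(6 + 20 + 3*16)) = 1209*((⅓)*(-4)*(6 + 20 + 48)) = 1209*((⅓)*(-4)*74) = 1209*(-296/3) = -119288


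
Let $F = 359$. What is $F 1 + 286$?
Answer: $645$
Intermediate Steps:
$F 1 + 286 = 359 \cdot 1 + 286 = 359 + 286 = 645$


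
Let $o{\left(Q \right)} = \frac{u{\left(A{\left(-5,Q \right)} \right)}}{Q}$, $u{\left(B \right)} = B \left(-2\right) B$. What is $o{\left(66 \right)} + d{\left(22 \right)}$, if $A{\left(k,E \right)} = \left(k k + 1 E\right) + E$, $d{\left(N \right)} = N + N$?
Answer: $- \frac{23197}{33} \approx -702.94$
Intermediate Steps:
$d{\left(N \right)} = 2 N$
$A{\left(k,E \right)} = k^{2} + 2 E$ ($A{\left(k,E \right)} = \left(k^{2} + E\right) + E = \left(E + k^{2}\right) + E = k^{2} + 2 E$)
$u{\left(B \right)} = - 2 B^{2}$ ($u{\left(B \right)} = - 2 B B = - 2 B^{2}$)
$o{\left(Q \right)} = - \frac{2 \left(25 + 2 Q\right)^{2}}{Q}$ ($o{\left(Q \right)} = \frac{\left(-2\right) \left(\left(-5\right)^{2} + 2 Q\right)^{2}}{Q} = \frac{\left(-2\right) \left(25 + 2 Q\right)^{2}}{Q} = - \frac{2 \left(25 + 2 Q\right)^{2}}{Q}$)
$o{\left(66 \right)} + d{\left(22 \right)} = - \frac{2 \left(25 + 2 \cdot 66\right)^{2}}{66} + 2 \cdot 22 = \left(-2\right) \frac{1}{66} \left(25 + 132\right)^{2} + 44 = \left(-2\right) \frac{1}{66} \cdot 157^{2} + 44 = \left(-2\right) \frac{1}{66} \cdot 24649 + 44 = - \frac{24649}{33} + 44 = - \frac{23197}{33}$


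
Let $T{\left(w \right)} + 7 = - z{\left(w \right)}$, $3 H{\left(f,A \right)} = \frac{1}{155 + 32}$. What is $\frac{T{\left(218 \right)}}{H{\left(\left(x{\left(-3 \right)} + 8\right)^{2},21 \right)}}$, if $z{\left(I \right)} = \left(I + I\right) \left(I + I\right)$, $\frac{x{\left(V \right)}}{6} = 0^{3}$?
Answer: $-106647783$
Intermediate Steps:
$x{\left(V \right)} = 0$ ($x{\left(V \right)} = 6 \cdot 0^{3} = 6 \cdot 0 = 0$)
$H{\left(f,A \right)} = \frac{1}{561}$ ($H{\left(f,A \right)} = \frac{1}{3 \left(155 + 32\right)} = \frac{1}{3 \cdot 187} = \frac{1}{3} \cdot \frac{1}{187} = \frac{1}{561}$)
$z{\left(I \right)} = 4 I^{2}$ ($z{\left(I \right)} = 2 I 2 I = 4 I^{2}$)
$T{\left(w \right)} = -7 - 4 w^{2}$
$\frac{T{\left(218 \right)}}{H{\left(\left(x{\left(-3 \right)} + 8\right)^{2},21 \right)}} = \left(-7 - 4 \cdot 218^{2}\right) \frac{1}{\frac{1}{561}} = \left(-7 - 190096\right) 561 = \left(-190103\right) 561 = -106647783$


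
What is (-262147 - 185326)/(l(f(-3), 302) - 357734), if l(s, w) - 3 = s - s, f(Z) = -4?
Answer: 447473/357731 ≈ 1.2509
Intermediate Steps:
l(s, w) = 3 (l(s, w) = 3 + (s - s) = 3 + 0 = 3)
(-262147 - 185326)/(l(f(-3), 302) - 357734) = (-262147 - 185326)/(3 - 357734) = -447473/(-357731) = -447473*(-1/357731) = 447473/357731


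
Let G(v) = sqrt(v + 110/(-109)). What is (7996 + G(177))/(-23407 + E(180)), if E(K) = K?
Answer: -7996/23227 - sqrt(2090947)/2531743 ≈ -0.34483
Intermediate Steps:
G(v) = sqrt(-110/109 + v) (G(v) = sqrt(v + 110*(-1/109)) = sqrt(v - 110/109) = sqrt(-110/109 + v))
(7996 + G(177))/(-23407 + E(180)) = (7996 + sqrt(-11990 + 11881*177)/109)/(-23407 + 180) = (7996 + sqrt(-11990 + 2102937)/109)/(-23227) = (7996 + sqrt(2090947)/109)*(-1/23227) = -7996/23227 - sqrt(2090947)/2531743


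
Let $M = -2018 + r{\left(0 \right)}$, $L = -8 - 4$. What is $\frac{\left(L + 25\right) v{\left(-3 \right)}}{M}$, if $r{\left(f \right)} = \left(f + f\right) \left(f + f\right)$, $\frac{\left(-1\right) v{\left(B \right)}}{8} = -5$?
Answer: $- \frac{260}{1009} \approx -0.25768$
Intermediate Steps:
$L = -12$
$v{\left(B \right)} = 40$ ($v{\left(B \right)} = \left(-8\right) \left(-5\right) = 40$)
$r{\left(f \right)} = 4 f^{2}$ ($r{\left(f \right)} = 2 f 2 f = 4 f^{2}$)
$M = -2018$ ($M = -2018 + 4 \cdot 0^{2} = -2018 + 4 \cdot 0 = -2018 + 0 = -2018$)
$\frac{\left(L + 25\right) v{\left(-3 \right)}}{M} = \frac{\left(-12 + 25\right) 40}{-2018} = 13 \cdot 40 \left(- \frac{1}{2018}\right) = 520 \left(- \frac{1}{2018}\right) = - \frac{260}{1009}$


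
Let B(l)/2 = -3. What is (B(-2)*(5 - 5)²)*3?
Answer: 0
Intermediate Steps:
B(l) = -6 (B(l) = 2*(-3) = -6)
(B(-2)*(5 - 5)²)*3 = -6*(5 - 5)²*3 = -6*0²*3 = -6*0*3 = 0*3 = 0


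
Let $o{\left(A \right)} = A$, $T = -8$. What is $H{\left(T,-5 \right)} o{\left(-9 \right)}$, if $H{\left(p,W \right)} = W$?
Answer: $45$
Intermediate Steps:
$H{\left(T,-5 \right)} o{\left(-9 \right)} = \left(-5\right) \left(-9\right) = 45$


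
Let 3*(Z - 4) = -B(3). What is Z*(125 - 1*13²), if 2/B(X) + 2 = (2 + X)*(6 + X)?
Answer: -22616/129 ≈ -175.32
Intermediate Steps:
B(X) = 2/(-2 + (2 + X)*(6 + X))
Z = 514/129 (Z = 4 + (-2/(10 + 3² + 8*3))/3 = 4 + (-2/(10 + 9 + 24))/3 = 4 + (-2/43)/3 = 4 + (-1*2/43)/3 = 4 + (⅓)*(-2/43) = 4 - 2/129 = 514/129 ≈ 3.9845)
Z*(125 - 1*13²) = 514*(125 - 1*13²)/129 = 514*(125 - 1*169)/129 = 514*(125 - 169)/129 = (514/129)*(-44) = -22616/129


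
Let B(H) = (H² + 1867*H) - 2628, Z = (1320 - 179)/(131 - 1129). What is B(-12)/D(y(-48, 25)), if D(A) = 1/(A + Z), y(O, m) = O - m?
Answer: 920793780/499 ≈ 1.8453e+6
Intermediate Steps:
Z = -1141/998 (Z = 1141/(-998) = 1141*(-1/998) = -1141/998 ≈ -1.1433)
D(A) = 1/(-1141/998 + A) (D(A) = 1/(A - 1141/998) = 1/(-1141/998 + A))
B(H) = -2628 + H² + 1867*H
B(-12)/D(y(-48, 25)) = (-2628 + (-12)² + 1867*(-12))/((998/(-1141 + 998*(-48 - 1*25)))) = (-2628 + 144 - 22404)/((998/(-1141 + 998*(-48 - 25)))) = -24888/(998/(-1141 + 998*(-73))) = -24888/(998/(-1141 - 72854)) = -24888/(998/(-73995)) = -24888/(998*(-1/73995)) = -24888/(-998/73995) = -24888*(-73995/998) = 920793780/499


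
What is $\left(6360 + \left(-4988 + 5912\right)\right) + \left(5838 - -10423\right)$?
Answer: $23545$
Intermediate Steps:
$\left(6360 + \left(-4988 + 5912\right)\right) + \left(5838 - -10423\right) = \left(6360 + 924\right) + \left(5838 + 10423\right) = 7284 + 16261 = 23545$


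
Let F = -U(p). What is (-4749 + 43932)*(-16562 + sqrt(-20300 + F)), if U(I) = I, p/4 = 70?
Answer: -648948846 + 548562*I*sqrt(105) ≈ -6.4895e+8 + 5.6211e+6*I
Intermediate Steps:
p = 280 (p = 4*70 = 280)
F = -280 (F = -1*280 = -280)
(-4749 + 43932)*(-16562 + sqrt(-20300 + F)) = (-4749 + 43932)*(-16562 + sqrt(-20300 - 280)) = 39183*(-16562 + sqrt(-20580)) = 39183*(-16562 + 14*I*sqrt(105)) = -648948846 + 548562*I*sqrt(105)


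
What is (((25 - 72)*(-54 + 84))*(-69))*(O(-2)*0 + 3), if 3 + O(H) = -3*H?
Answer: 291870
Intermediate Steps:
O(H) = -3 - 3*H
(((25 - 72)*(-54 + 84))*(-69))*(O(-2)*0 + 3) = (((25 - 72)*(-54 + 84))*(-69))*((-3 - 3*(-2))*0 + 3) = (-47*30*(-69))*((-3 + 6)*0 + 3) = (-1410*(-69))*(3*0 + 3) = 97290*(0 + 3) = 97290*3 = 291870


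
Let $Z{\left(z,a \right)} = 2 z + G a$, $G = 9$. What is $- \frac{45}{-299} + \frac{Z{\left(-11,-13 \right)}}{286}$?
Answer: $- \frac{2207}{6578} \approx -0.33551$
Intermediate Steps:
$Z{\left(z,a \right)} = 2 z + 9 a$
$- \frac{45}{-299} + \frac{Z{\left(-11,-13 \right)}}{286} = - \frac{45}{-299} + \frac{2 \left(-11\right) + 9 \left(-13\right)}{286} = \left(-45\right) \left(- \frac{1}{299}\right) + \left(-22 - 117\right) \frac{1}{286} = \frac{45}{299} - \frac{139}{286} = - \frac{2207}{6578}$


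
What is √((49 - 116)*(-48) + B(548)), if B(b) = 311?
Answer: √3527 ≈ 59.389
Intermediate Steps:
√((49 - 116)*(-48) + B(548)) = √((49 - 116)*(-48) + 311) = √(-67*(-48) + 311) = √(3216 + 311) = √3527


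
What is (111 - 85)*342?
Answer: 8892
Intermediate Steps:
(111 - 85)*342 = 26*342 = 8892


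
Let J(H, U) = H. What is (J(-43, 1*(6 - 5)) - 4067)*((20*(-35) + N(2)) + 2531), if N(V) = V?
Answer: -7533630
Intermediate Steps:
(J(-43, 1*(6 - 5)) - 4067)*((20*(-35) + N(2)) + 2531) = (-43 - 4067)*((20*(-35) + 2) + 2531) = -4110*((-700 + 2) + 2531) = -4110*(-698 + 2531) = -4110*1833 = -7533630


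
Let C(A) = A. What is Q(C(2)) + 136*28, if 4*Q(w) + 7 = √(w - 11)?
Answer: 15225/4 + 3*I/4 ≈ 3806.3 + 0.75*I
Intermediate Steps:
Q(w) = -7/4 + √(-11 + w)/4 (Q(w) = -7/4 + √(w - 11)/4 = -7/4 + √(-11 + w)/4)
Q(C(2)) + 136*28 = (-7/4 + √(-11 + 2)/4) + 136*28 = (-7/4 + √(-9)/4) + 3808 = (-7/4 + (3*I)/4) + 3808 = (-7/4 + 3*I/4) + 3808 = 15225/4 + 3*I/4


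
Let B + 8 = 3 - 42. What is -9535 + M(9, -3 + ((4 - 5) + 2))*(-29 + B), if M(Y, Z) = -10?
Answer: -8775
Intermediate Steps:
B = -47 (B = -8 + (3 - 42) = -8 - 39 = -47)
-9535 + M(9, -3 + ((4 - 5) + 2))*(-29 + B) = -9535 - 10*(-29 - 47) = -9535 - 10*(-76) = -9535 + 760 = -8775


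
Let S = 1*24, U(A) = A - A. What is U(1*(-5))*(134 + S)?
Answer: 0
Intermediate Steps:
U(A) = 0
S = 24
U(1*(-5))*(134 + S) = 0*(134 + 24) = 0*158 = 0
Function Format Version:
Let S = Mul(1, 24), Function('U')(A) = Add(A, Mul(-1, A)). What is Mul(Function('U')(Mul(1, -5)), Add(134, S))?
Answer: 0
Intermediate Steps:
Function('U')(A) = 0
S = 24
Mul(Function('U')(Mul(1, -5)), Add(134, S)) = Mul(0, Add(134, 24)) = Mul(0, 158) = 0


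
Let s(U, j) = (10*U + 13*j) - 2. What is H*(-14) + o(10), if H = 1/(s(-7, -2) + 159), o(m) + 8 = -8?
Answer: -990/61 ≈ -16.229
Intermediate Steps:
s(U, j) = -2 + 10*U + 13*j
o(m) = -16 (o(m) = -8 - 8 = -16)
H = 1/61 (H = 1/((-2 + 10*(-7) + 13*(-2)) + 159) = 1/((-2 - 70 - 26) + 159) = 1/(-98 + 159) = 1/61 ≈ 0.016393)
H*(-14) + o(10) = (1/61)*(-14) - 16 = -14/61 - 16 = -990/61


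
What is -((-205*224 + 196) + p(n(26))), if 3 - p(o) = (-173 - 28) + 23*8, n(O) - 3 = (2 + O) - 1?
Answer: 45704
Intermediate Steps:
n(O) = 4 + O (n(O) = 3 + ((2 + O) - 1) = 3 + (1 + O) = 4 + O)
p(o) = 20 (p(o) = 3 - ((-173 - 28) + 23*8) = 3 - (-201 + 184) = 3 - 1*(-17) = 3 + 17 = 20)
-((-205*224 + 196) + p(n(26))) = -((-205*224 + 196) + 20) = -((-45920 + 196) + 20) = -(-45724 + 20) = -1*(-45704) = 45704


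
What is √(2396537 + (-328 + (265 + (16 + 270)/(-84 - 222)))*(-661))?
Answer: √6343313071/51 ≈ 1561.7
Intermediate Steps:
√(2396537 + (-328 + (265 + (16 + 270)/(-84 - 222)))*(-661)) = √(2396537 + (-328 + (265 + 286/(-306)))*(-661)) = √(2396537 + (-328 + (265 + 286*(-1/306)))*(-661)) = √(2396537 + (-328 + (265 - 143/153))*(-661)) = √(2396537 + (-328 + 40402/153)*(-661)) = √(2396537 - 9782/153*(-661)) = √(2396537 + 6465902/153) = √(373136063/153) = √6343313071/51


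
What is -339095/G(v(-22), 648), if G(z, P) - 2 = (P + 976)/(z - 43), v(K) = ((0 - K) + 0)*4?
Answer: -15259275/1714 ≈ -8902.7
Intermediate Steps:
v(K) = -4*K (v(K) = (-K + 0)*4 = -K*4 = -4*K)
G(z, P) = 2 + (976 + P)/(-43 + z) (G(z, P) = 2 + (P + 976)/(z - 43) = 2 + (976 + P)/(-43 + z))
-339095/G(v(-22), 648) = -339095*(-43 - 4*(-22))/(890 + 648 + 2*(-4*(-22))) = -339095*(-43 + 88)/(890 + 648 + 2*88) = -339095*45/(890 + 648 + 176) = -339095/((1/45)*1714) = -339095/1714/45 = -339095*45/1714 = -15259275/1714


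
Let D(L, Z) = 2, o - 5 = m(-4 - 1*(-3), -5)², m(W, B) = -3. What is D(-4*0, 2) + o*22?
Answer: 310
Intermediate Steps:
o = 14 (o = 5 + (-3)² = 5 + 9 = 14)
D(-4*0, 2) + o*22 = 2 + 14*22 = 2 + 308 = 310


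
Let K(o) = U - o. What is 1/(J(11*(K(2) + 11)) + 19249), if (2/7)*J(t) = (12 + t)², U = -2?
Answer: 2/93945 ≈ 2.1289e-5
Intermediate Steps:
K(o) = -2 - o
J(t) = 7*(12 + t)²/2
1/(J(11*(K(2) + 11)) + 19249) = 1/(7*(12 + 11*((-2 - 1*2) + 11))²/2 + 19249) = 1/(7*(12 + 11*((-2 - 2) + 11))²/2 + 19249) = 1/(7*(12 + 11*(-4 + 11))²/2 + 19249) = 1/(7*(12 + 11*7)²/2 + 19249) = 1/(7*(12 + 77)²/2 + 19249) = 1/((7/2)*89² + 19249) = 1/((7/2)*7921 + 19249) = 1/(55447/2 + 19249) = 1/(93945/2) = 2/93945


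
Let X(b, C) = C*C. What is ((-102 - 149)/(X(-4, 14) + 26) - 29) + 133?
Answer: 22837/222 ≈ 102.87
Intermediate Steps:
X(b, C) = C²
((-102 - 149)/(X(-4, 14) + 26) - 29) + 133 = ((-102 - 149)/(14² + 26) - 29) + 133 = (-251/(196 + 26) - 29) + 133 = (-251/222 - 29) + 133 = -6689/222 + 133 = 22837/222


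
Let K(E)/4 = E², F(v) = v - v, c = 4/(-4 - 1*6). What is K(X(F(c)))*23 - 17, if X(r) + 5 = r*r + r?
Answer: 2283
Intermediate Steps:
c = -⅖ (c = 4/(-4 - 6) = 4/(-10) = 4*(-⅒) = -⅖ ≈ -0.40000)
F(v) = 0
X(r) = -5 + r + r² (X(r) = -5 + (r*r + r) = -5 + (r² + r) = -5 + (r + r²) = -5 + r + r²)
K(E) = 4*E²
K(X(F(c)))*23 - 17 = (4*(-5 + 0 + 0²)²)*23 - 17 = (4*(-5 + 0 + 0)²)*23 - 17 = (4*(-5)²)*23 - 17 = (4*25)*23 - 17 = 100*23 - 17 = 2300 - 17 = 2283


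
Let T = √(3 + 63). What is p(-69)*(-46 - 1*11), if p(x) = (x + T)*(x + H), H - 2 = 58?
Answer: -35397 + 513*√66 ≈ -31229.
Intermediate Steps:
H = 60 (H = 2 + 58 = 60)
T = √66 ≈ 8.1240
p(x) = (60 + x)*(x + √66) (p(x) = (x + √66)*(x + 60) = (x + √66)*(60 + x) = (60 + x)*(x + √66))
p(-69)*(-46 - 1*11) = ((-69)² + 60*(-69) + 60*√66 - 69*√66)*(-46 - 1*11) = (4761 - 4140 + 60*√66 - 69*√66)*(-46 - 11) = (621 - 9*√66)*(-57) = -35397 + 513*√66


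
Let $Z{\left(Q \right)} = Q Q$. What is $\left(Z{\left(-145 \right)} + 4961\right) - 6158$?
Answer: $19828$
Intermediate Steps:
$Z{\left(Q \right)} = Q^{2}$
$\left(Z{\left(-145 \right)} + 4961\right) - 6158 = \left(\left(-145\right)^{2} + 4961\right) - 6158 = \left(21025 + 4961\right) - 6158 = 25986 - 6158 = 19828$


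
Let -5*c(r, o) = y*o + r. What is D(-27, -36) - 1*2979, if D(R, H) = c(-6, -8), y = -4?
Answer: -14921/5 ≈ -2984.2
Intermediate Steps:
c(r, o) = -r/5 + 4*o/5 (c(r, o) = -(-4*o + r)/5 = -(r - 4*o)/5 = -r/5 + 4*o/5)
D(R, H) = -26/5 (D(R, H) = -⅕*(-6) + (⅘)*(-8) = 6/5 - 32/5 = -26/5)
D(-27, -36) - 1*2979 = -26/5 - 1*2979 = -26/5 - 2979 = -14921/5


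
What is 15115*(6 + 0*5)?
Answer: 90690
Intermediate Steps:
15115*(6 + 0*5) = 15115*(6 + 0) = 15115*6 = 90690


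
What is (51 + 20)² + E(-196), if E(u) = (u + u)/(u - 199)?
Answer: 1991587/395 ≈ 5042.0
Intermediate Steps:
E(u) = 2*u/(-199 + u) (E(u) = (2*u)/(-199 + u) = 2*u/(-199 + u))
(51 + 20)² + E(-196) = (51 + 20)² + 2*(-196)/(-199 - 196) = 71² + 2*(-196)/(-395) = 5041 + 2*(-196)*(-1/395) = 5041 + 392/395 = 1991587/395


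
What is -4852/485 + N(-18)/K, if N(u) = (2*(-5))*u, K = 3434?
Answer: -8287234/832745 ≈ -9.9517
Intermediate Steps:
N(u) = -10*u
-4852/485 + N(-18)/K = -4852/485 - 10*(-18)/3434 = -4852*1/485 + 180*(1/3434) = -4852/485 + 90/1717 = -8287234/832745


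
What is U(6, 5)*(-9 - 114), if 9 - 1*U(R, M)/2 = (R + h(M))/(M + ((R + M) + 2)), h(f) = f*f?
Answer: -5371/3 ≈ -1790.3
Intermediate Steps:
h(f) = f²
U(R, M) = 18 - 2*(R + M²)/(2 + R + 2*M) (U(R, M) = 18 - 2*(R + M²)/(M + ((R + M) + 2)) = 18 - 2*(R + M²)/(M + ((M + R) + 2)) = 18 - 2*(R + M²)/(M + (2 + M + R)) = 18 - 2*(R + M²)/(2 + R + 2*M))
U(6, 5)*(-9 - 114) = (2*(18 - 1*5² + 8*6 + 18*5)/(2 + 6 + 2*5))*(-9 - 114) = (2*(18 - 1*25 + 48 + 90)/(2 + 6 + 10))*(-123) = (2*(18 - 25 + 48 + 90)/18)*(-123) = (2*(1/18)*131)*(-123) = (131/9)*(-123) = -5371/3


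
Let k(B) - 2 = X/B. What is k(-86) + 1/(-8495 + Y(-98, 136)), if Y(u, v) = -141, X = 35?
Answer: 591523/371348 ≈ 1.5929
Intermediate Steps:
k(B) = 2 + 35/B
k(-86) + 1/(-8495 + Y(-98, 136)) = (2 + 35/(-86)) + 1/(-8495 - 141) = (2 + 35*(-1/86)) + 1/(-8636) = (2 - 35/86) - 1/8636 = 137/86 - 1/8636 = 591523/371348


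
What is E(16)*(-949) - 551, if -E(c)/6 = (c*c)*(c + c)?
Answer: 46644697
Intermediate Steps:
E(c) = -12*c³ (E(c) = -6*c*c*(c + c) = -6*c²*2*c = -12*c³)
E(16)*(-949) - 551 = -12*16³*(-949) - 551 = -12*4096*(-949) - 551 = -49152*(-949) - 551 = 46645248 - 551 = 46644697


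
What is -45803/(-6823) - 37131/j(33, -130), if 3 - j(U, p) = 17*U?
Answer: 92967629/1269078 ≈ 73.256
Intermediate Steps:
j(U, p) = 3 - 17*U
-45803/(-6823) - 37131/j(33, -130) = -45803/(-6823) - 37131/(3 - 17*33) = -45803*(-1/6823) - 37131/(3 - 561) = 45803/6823 - 37131/(-558) = 45803/6823 - 37131*(-1/558) = 45803/6823 + 12377/186 = 92967629/1269078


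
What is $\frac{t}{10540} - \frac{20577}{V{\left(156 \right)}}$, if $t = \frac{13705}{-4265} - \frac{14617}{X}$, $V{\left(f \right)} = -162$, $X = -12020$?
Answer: $\frac{370616089185787}{2917815814800} \approx 127.02$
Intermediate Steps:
$t = - \frac{20478519}{10253060}$ ($t = \frac{13705}{-4265} - \frac{14617}{-12020} = 13705 \left(- \frac{1}{4265}\right) - - \frac{14617}{12020} = - \frac{2741}{853} + \frac{14617}{12020} = - \frac{20478519}{10253060} \approx -1.9973$)
$\frac{t}{10540} - \frac{20577}{V{\left(156 \right)}} = - \frac{20478519}{10253060 \cdot 10540} - \frac{20577}{-162} = \left(- \frac{20478519}{10253060}\right) \frac{1}{10540} - - \frac{6859}{54} = - \frac{20478519}{108067252400} + \frac{6859}{54} = \frac{370616089185787}{2917815814800}$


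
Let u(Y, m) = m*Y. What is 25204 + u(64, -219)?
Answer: 11188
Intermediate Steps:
u(Y, m) = Y*m
25204 + u(64, -219) = 25204 + 64*(-219) = 25204 - 14016 = 11188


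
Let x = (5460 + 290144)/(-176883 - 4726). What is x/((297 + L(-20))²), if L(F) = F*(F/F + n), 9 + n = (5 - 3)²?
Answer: -295604/25811905561 ≈ -1.1452e-5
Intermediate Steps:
n = -5 (n = -9 + (5 - 3)² = -9 + 2² = -9 + 4 = -5)
L(F) = -4*F (L(F) = F*(F/F - 5) = F*(1 - 5) = F*(-4) = -4*F)
x = -295604/181609 (x = 295604/(-181609) = 295604*(-1/181609) = -295604/181609 ≈ -1.6277)
x/((297 + L(-20))²) = -295604/(181609*(297 - 4*(-20))²) = -295604/(181609*(297 + 80)²) = -295604/(181609*(377²)) = -295604/181609/142129 = -295604/181609*1/142129 = -295604/25811905561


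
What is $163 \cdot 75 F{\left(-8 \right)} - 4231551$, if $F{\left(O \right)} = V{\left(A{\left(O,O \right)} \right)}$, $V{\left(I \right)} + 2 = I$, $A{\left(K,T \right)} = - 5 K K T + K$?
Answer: $26942199$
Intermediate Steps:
$A{\left(K,T \right)} = K - 5 T K^{2}$ ($A{\left(K,T \right)} = - 5 K^{2} T + K = - 5 T K^{2} + K = K - 5 T K^{2}$)
$V{\left(I \right)} = -2 + I$
$F{\left(O \right)} = -2 + O \left(1 - 5 O^{2}\right)$ ($F{\left(O \right)} = -2 + O \left(1 - 5 O O\right) = -2 + O \left(1 - 5 O^{2}\right)$)
$163 \cdot 75 F{\left(-8 \right)} - 4231551 = 163 \cdot 75 \left(-2 - 8 - 5 \left(-8\right)^{3}\right) - 4231551 = 12225 \left(-2 - 8 - -2560\right) - 4231551 = 12225 \left(-2 - 8 + 2560\right) - 4231551 = 12225 \cdot 2550 - 4231551 = 31173750 - 4231551 = 26942199$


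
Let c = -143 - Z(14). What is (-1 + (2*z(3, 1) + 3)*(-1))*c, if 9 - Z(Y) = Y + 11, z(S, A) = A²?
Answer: 762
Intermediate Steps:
Z(Y) = -2 - Y (Z(Y) = 9 - (Y + 11) = 9 - (11 + Y) = 9 + (-11 - Y) = -2 - Y)
c = -127 (c = -143 - (-2 - 1*14) = -143 - (-2 - 14) = -143 - 1*(-16) = -143 + 16 = -127)
(-1 + (2*z(3, 1) + 3)*(-1))*c = (-1 + (2*1² + 3)*(-1))*(-127) = (-1 + (2*1 + 3)*(-1))*(-127) = (-1 + (2 + 3)*(-1))*(-127) = (-1 + 5*(-1))*(-127) = (-1 - 5)*(-127) = -6*(-127) = 762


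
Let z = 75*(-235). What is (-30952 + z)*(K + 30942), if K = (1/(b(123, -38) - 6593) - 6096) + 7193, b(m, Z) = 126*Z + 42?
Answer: -17647549016940/11339 ≈ -1.5564e+9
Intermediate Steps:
z = -17625
b(m, Z) = 42 + 126*Z
K = 12438882/11339 (K = (1/((42 + 126*(-38)) - 6593) - 6096) + 7193 = (1/((42 - 4788) - 6593) - 6096) + 7193 = (1/(-4746 - 6593) - 6096) + 7193 = (1/(-11339) - 6096) + 7193 = (-1/11339 - 6096) + 7193 = -69122545/11339 + 7193 = 12438882/11339 ≈ 1097.0)
(-30952 + z)*(K + 30942) = (-30952 - 17625)*(12438882/11339 + 30942) = -48577*363290220/11339 = -17647549016940/11339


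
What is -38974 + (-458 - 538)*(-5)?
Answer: -33994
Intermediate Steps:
-38974 + (-458 - 538)*(-5) = -38974 - 996*(-5) = -38974 + 4980 = -33994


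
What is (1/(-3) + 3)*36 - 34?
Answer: 62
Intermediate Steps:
(1/(-3) + 3)*36 - 34 = (-1/3 + 3)*36 - 34 = (8/3)*36 - 34 = 96 - 34 = 62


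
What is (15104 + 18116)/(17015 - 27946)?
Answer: -33220/10931 ≈ -3.0391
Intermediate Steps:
(15104 + 18116)/(17015 - 27946) = 33220/(-10931) = 33220*(-1/10931) = -33220/10931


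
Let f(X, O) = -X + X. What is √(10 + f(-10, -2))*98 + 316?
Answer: 316 + 98*√10 ≈ 625.90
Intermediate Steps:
f(X, O) = 0
√(10 + f(-10, -2))*98 + 316 = √(10 + 0)*98 + 316 = √10*98 + 316 = 98*√10 + 316 = 316 + 98*√10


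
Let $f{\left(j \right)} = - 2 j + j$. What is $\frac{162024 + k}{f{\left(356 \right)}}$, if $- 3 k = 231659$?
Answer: $- \frac{254413}{1068} \approx -238.21$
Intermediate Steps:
$k = - \frac{231659}{3}$ ($k = \left(- \frac{1}{3}\right) 231659 = - \frac{231659}{3} \approx -77220.0$)
$f{\left(j \right)} = - j$
$\frac{162024 + k}{f{\left(356 \right)}} = \frac{162024 - \frac{231659}{3}}{\left(-1\right) 356} = \frac{254413}{3 \left(-356\right)} = \frac{254413}{3} \left(- \frac{1}{356}\right) = - \frac{254413}{1068}$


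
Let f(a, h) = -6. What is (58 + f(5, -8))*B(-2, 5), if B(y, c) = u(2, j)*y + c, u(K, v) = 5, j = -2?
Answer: -260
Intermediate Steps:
B(y, c) = c + 5*y (B(y, c) = 5*y + c = c + 5*y)
(58 + f(5, -8))*B(-2, 5) = (58 - 6)*(5 + 5*(-2)) = 52*(5 - 10) = 52*(-5) = -260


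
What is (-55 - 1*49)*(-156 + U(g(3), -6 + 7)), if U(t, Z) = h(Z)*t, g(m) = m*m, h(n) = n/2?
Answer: 15756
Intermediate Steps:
h(n) = n/2 (h(n) = n*(1/2) = n/2)
g(m) = m**2
U(t, Z) = Z*t/2 (U(t, Z) = (Z/2)*t = Z*t/2)
(-55 - 1*49)*(-156 + U(g(3), -6 + 7)) = (-55 - 1*49)*(-156 + (1/2)*(-6 + 7)*3**2) = (-55 - 49)*(-156 + (1/2)*1*9) = -104*(-156 + 9/2) = -104*(-303/2) = 15756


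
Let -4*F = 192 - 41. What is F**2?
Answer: 22801/16 ≈ 1425.1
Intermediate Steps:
F = -151/4 (F = -(192 - 41)/4 = -1/4*151 = -151/4 ≈ -37.750)
F**2 = (-151/4)**2 = 22801/16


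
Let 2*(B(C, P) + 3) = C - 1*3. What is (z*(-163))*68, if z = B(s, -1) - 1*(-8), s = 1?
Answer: -44336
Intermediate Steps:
B(C, P) = -9/2 + C/2 (B(C, P) = -3 + (C - 1*3)/2 = -3 + (C - 3)/2 = -3 + (-3 + C)/2 = -3 + (-3/2 + C/2) = -9/2 + C/2)
z = 4 (z = (-9/2 + (½)*1) - 1*(-8) = (-9/2 + ½) + 8 = -4 + 8 = 4)
(z*(-163))*68 = (4*(-163))*68 = -652*68 = -44336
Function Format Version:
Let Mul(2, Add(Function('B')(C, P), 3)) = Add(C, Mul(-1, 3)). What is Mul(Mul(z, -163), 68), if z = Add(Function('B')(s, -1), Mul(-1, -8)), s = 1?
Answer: -44336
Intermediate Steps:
Function('B')(C, P) = Add(Rational(-9, 2), Mul(Rational(1, 2), C)) (Function('B')(C, P) = Add(-3, Mul(Rational(1, 2), Add(C, Mul(-1, 3)))) = Add(-3, Mul(Rational(1, 2), Add(C, -3))) = Add(-3, Mul(Rational(1, 2), Add(-3, C))) = Add(-3, Add(Rational(-3, 2), Mul(Rational(1, 2), C))) = Add(Rational(-9, 2), Mul(Rational(1, 2), C)))
z = 4 (z = Add(Add(Rational(-9, 2), Mul(Rational(1, 2), 1)), Mul(-1, -8)) = Add(Add(Rational(-9, 2), Rational(1, 2)), 8) = Add(-4, 8) = 4)
Mul(Mul(z, -163), 68) = Mul(Mul(4, -163), 68) = Mul(-652, 68) = -44336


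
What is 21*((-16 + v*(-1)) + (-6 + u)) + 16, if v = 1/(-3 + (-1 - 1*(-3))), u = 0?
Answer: -425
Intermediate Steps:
v = -1 (v = 1/(-3 + (-1 + 3)) = 1/(-3 + 2) = 1/(-1) = -1)
21*((-16 + v*(-1)) + (-6 + u)) + 16 = 21*((-16 - 1*(-1)) + (-6 + 0)) + 16 = 21*((-16 + 1) - 6) + 16 = 21*(-15 - 6) + 16 = 21*(-21) + 16 = -441 + 16 = -425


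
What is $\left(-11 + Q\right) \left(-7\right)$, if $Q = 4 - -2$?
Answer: $35$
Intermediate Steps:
$Q = 6$ ($Q = 4 + 2 = 6$)
$\left(-11 + Q\right) \left(-7\right) = \left(-11 + 6\right) \left(-7\right) = \left(-5\right) \left(-7\right) = 35$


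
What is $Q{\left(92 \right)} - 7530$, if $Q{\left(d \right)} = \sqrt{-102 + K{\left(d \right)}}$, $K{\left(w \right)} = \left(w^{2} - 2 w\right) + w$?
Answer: $-7530 + \sqrt{8270} \approx -7439.1$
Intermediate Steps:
$K{\left(w \right)} = w^{2} - w$
$Q{\left(d \right)} = \sqrt{-102 + d \left(-1 + d\right)}$
$Q{\left(92 \right)} - 7530 = \sqrt{-102 + 92 \left(-1 + 92\right)} - 7530 = \sqrt{-102 + 92 \cdot 91} - 7530 = \sqrt{-102 + 8372} - 7530 = \sqrt{8270} - 7530 = -7530 + \sqrt{8270}$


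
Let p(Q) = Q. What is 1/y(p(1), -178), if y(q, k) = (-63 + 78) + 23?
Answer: 1/38 ≈ 0.026316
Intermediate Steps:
y(q, k) = 38 (y(q, k) = 15 + 23 = 38)
1/y(p(1), -178) = 1/38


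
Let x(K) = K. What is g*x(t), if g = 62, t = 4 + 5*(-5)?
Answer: -1302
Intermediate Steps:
t = -21 (t = 4 - 25 = -21)
g*x(t) = 62*(-21) = -1302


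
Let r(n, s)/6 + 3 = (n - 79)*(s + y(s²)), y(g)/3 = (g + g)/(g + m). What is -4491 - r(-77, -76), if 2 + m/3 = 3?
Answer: -404506395/5779 ≈ -69996.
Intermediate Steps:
m = 3 (m = -6 + 3*3 = -6 + 9 = 3)
y(g) = 6*g/(3 + g) (y(g) = 3*((g + g)/(g + 3)) = 3*((2*g)/(3 + g)) = 3*(2*g/(3 + g)) = 6*g/(3 + g))
r(n, s) = -18 + 6*(-79 + n)*(s + 6*s²/(3 + s²)) (r(n, s) = -18 + 6*((n - 79)*(s + 6*s²/(3 + s²))) = -18 + 6*((-79 + n)*(s + 6*s²/(3 + s²))) = -18 + 6*(-79 + n)*(s + 6*s²/(3 + s²)))
-4491 - r(-77, -76) = -4491 - 6*(-474*(-76)² + (3 + (-76)²)*(-3 - 79*(-76) - 77*(-76)) + 6*(-77)*(-76)²)/(3 + (-76)²) = -4491 - 6*(-474*5776 + (3 + 5776)*(-3 + 6004 + 5852) + 6*(-77)*5776)/(3 + 5776) = -4491 - 6*(-2737824 + 5779*11853 - 2668512)/5779 = -4491 - 6*(-2737824 + 68498487 - 2668512)/5779 = -4491 - 6*63092151/5779 = -4491 - 1*378552906/5779 = -4491 - 378552906/5779 = -404506395/5779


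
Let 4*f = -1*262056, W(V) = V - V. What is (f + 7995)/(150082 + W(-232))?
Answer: -57519/150082 ≈ -0.38325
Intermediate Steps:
W(V) = 0
f = -65514 (f = (-1*262056)/4 = (¼)*(-262056) = -65514)
(f + 7995)/(150082 + W(-232)) = (-65514 + 7995)/(150082 + 0) = -57519/150082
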